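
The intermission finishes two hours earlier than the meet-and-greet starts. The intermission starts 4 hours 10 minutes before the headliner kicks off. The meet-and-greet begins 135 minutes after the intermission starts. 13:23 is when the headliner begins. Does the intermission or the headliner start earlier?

the intermission

The intermission starts at 13:23 − 250 min = 09:13.
The intermission starts at 09:13 and the headliner starts at 13:23, so the intermission is first.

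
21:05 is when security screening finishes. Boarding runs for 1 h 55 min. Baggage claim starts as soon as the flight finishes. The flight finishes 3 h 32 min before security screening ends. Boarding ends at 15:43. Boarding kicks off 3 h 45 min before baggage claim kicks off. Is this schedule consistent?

The flight ends at 21:05 − 212 min = 17:33.
So baggage claim starts at 17:33.
Boarding starts at 17:33 − 225 min = 13:48.
Boarding ends at 13:48 + 115 min = 15:43.
That matches the stated 15:43, so the schedule is consistent.

Yes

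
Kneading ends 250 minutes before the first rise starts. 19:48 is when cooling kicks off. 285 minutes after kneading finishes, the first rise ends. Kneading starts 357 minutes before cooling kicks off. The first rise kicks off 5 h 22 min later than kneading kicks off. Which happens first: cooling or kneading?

Kneading starts at 19:48 − 357 min = 13:51.
Cooling starts at 19:48 and kneading starts at 13:51, so kneading is first.

kneading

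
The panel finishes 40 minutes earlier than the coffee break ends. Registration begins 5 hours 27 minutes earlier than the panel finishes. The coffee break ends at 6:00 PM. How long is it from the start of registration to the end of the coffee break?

The panel ends at 6:00 PM − 40 min = 5:20 PM.
Registration starts at 5:20 PM − 327 min = 11:53 AM.
From 11:53 AM to 6:00 PM is 6 h 7 min.

6 h 7 min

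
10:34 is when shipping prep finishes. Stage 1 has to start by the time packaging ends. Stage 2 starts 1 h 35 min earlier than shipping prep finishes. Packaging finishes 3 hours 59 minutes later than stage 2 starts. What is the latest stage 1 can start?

12:58

Stage 2 starts at 10:34 − 95 min = 08:59.
Packaging ends at 08:59 + 239 min = 12:58.
Stage 1 is bounded by packaging, so the latest it can start is 12:58.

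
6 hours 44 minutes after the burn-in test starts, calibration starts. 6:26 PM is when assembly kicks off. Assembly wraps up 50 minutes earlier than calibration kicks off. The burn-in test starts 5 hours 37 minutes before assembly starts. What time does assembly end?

The burn-in test starts at 6:26 PM − 337 min = 12:49 PM.
Calibration starts at 12:49 PM + 404 min = 7:33 PM.
Assembly ends at 7:33 PM − 50 min = 6:43 PM.

6:43 PM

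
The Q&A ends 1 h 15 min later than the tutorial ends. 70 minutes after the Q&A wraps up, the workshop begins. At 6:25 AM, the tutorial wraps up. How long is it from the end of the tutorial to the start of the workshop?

145 minutes

The Q&A ends at 6:25 AM + 75 min = 7:40 AM.
The workshop starts at 7:40 AM + 70 min = 8:50 AM.
From 6:25 AM to 8:50 AM is 145 minutes.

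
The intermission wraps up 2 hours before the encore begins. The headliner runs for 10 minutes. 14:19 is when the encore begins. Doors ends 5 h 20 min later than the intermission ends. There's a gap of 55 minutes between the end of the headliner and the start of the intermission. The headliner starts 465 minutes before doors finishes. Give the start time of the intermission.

10:59

The intermission ends at 14:19 − 120 min = 12:19.
Doors ends at 12:19 + 320 min = 17:39.
The headliner starts at 17:39 − 465 min = 09:54.
The headliner ends at 09:54 + 10 min = 10:04.
The intermission starts at 10:04 + 55 min = 10:59.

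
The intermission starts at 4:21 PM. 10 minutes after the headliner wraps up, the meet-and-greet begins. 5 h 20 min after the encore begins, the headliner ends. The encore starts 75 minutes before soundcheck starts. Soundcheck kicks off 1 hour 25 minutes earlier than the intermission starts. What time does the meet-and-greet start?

7:11 PM

Soundcheck starts at 4:21 PM − 85 min = 2:56 PM.
The encore starts at 2:56 PM − 75 min = 1:41 PM.
The headliner ends at 1:41 PM + 320 min = 7:01 PM.
The meet-and-greet starts at 7:01 PM + 10 min = 7:11 PM.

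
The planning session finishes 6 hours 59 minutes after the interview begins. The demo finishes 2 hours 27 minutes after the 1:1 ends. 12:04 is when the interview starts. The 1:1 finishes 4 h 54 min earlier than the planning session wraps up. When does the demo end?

16:36

The planning session ends at 12:04 + 419 min = 19:03.
The 1:1 ends at 19:03 − 294 min = 14:09.
The demo ends at 14:09 + 147 min = 16:36.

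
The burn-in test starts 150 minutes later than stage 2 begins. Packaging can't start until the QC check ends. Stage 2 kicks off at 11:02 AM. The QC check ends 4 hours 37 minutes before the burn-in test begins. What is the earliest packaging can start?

8:55 AM

The burn-in test starts at 11:02 AM + 150 min = 1:32 PM.
The QC check ends at 1:32 PM − 277 min = 8:55 AM.
Packaging is bounded by the QC check, so the earliest it can start is 8:55 AM.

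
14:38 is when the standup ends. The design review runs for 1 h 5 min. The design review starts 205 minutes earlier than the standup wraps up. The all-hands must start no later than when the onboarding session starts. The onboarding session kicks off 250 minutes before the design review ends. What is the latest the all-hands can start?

08:08

The design review starts at 14:38 − 205 min = 11:13.
The design review ends at 11:13 + 65 min = 12:18.
The onboarding session starts at 12:18 − 250 min = 08:08.
The all-hands is bounded by the onboarding session, so the latest it can start is 08:08.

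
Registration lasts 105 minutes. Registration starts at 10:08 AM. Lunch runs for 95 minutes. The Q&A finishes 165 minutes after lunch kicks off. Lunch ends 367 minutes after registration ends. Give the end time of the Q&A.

7:10 PM

Registration ends at 10:08 AM + 105 min = 11:53 AM.
Lunch ends at 11:53 AM + 367 min = 6:00 PM.
Lunch starts at 6:00 PM − 95 min = 4:25 PM.
The Q&A ends at 4:25 PM + 165 min = 7:10 PM.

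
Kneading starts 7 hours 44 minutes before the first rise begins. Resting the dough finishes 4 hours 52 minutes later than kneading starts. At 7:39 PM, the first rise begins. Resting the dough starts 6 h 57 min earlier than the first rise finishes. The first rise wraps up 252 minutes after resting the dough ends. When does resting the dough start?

Kneading starts at 7:39 PM − 464 min = 11:55 AM.
Resting the dough ends at 11:55 AM + 292 min = 4:47 PM.
The first rise ends at 4:47 PM + 252 min = 8:59 PM.
Resting the dough starts at 8:59 PM − 417 min = 2:02 PM.

2:02 PM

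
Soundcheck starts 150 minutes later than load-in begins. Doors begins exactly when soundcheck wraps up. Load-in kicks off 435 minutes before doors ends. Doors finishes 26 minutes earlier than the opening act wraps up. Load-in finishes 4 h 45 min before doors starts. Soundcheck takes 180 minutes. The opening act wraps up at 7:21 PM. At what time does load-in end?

Doors ends at 7:21 PM − 26 min = 6:55 PM.
Load-in starts at 6:55 PM − 435 min = 11:40 AM.
Soundcheck starts at 11:40 AM + 150 min = 2:10 PM.
Soundcheck ends at 2:10 PM + 180 min = 5:10 PM.
So doors starts at 5:10 PM.
Load-in ends at 5:10 PM − 285 min = 12:25 PM.

12:25 PM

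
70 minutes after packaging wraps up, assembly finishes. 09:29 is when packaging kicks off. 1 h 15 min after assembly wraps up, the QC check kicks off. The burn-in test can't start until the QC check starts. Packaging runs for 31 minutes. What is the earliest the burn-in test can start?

12:25

Packaging ends at 09:29 + 31 min = 10:00.
Assembly ends at 10:00 + 70 min = 11:10.
The QC check starts at 11:10 + 75 min = 12:25.
The burn-in test is bounded by the QC check, so the earliest it can start is 12:25.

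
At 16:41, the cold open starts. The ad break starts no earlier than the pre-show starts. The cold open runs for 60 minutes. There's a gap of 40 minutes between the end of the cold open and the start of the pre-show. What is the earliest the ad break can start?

18:21

The cold open ends at 16:41 + 60 min = 17:41.
The pre-show starts at 17:41 + 40 min = 18:21.
The ad break is bounded by the pre-show, so the earliest it can start is 18:21.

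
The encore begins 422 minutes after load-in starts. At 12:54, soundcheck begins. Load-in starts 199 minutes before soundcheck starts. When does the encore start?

16:37

Load-in starts at 12:54 − 199 min = 09:35.
The encore starts at 09:35 + 422 min = 16:37.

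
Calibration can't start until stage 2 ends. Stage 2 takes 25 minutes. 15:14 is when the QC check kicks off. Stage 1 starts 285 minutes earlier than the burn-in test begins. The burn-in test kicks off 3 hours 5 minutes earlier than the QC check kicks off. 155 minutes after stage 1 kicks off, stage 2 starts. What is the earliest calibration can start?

The burn-in test starts at 15:14 − 185 min = 12:09.
Stage 1 starts at 12:09 − 285 min = 07:24.
Stage 2 starts at 07:24 + 155 min = 09:59.
Stage 2 ends at 09:59 + 25 min = 10:24.
Calibration is bounded by stage 2, so the earliest it can start is 10:24.

10:24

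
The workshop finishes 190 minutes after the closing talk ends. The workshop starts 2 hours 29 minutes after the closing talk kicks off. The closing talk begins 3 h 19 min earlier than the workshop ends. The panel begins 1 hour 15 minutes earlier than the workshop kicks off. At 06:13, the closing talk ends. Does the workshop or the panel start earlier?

The workshop ends at 06:13 + 190 min = 09:23.
The closing talk starts at 09:23 − 199 min = 06:04.
The workshop starts at 06:04 + 149 min = 08:33.
The panel starts at 08:33 − 75 min = 07:18.
The workshop starts at 08:33 and the panel starts at 07:18, so the panel is first.

the panel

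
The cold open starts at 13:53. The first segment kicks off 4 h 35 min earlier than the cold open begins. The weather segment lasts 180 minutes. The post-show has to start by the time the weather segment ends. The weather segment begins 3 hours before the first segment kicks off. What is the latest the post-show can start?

The first segment starts at 13:53 − 275 min = 09:18.
The weather segment starts at 09:18 − 180 min = 06:18.
The weather segment ends at 06:18 + 180 min = 09:18.
The post-show is bounded by the weather segment, so the latest it can start is 09:18.

09:18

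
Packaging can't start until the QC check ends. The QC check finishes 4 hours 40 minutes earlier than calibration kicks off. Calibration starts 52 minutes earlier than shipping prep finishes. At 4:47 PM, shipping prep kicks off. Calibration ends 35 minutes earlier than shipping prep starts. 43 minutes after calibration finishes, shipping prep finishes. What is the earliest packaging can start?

11:23 AM

Calibration ends at 4:47 PM − 35 min = 4:12 PM.
Shipping prep ends at 4:12 PM + 43 min = 4:55 PM.
Calibration starts at 4:55 PM − 52 min = 4:03 PM.
The QC check ends at 4:03 PM − 280 min = 11:23 AM.
Packaging is bounded by the QC check, so the earliest it can start is 11:23 AM.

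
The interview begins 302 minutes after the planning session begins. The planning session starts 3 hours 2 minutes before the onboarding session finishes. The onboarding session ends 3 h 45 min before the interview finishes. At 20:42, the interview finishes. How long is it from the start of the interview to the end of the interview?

The onboarding session ends at 20:42 − 225 min = 16:57.
The planning session starts at 16:57 − 182 min = 13:55.
The interview starts at 13:55 + 302 min = 18:57.
From 18:57 to 20:42 is 1 h 45 min.

1 h 45 min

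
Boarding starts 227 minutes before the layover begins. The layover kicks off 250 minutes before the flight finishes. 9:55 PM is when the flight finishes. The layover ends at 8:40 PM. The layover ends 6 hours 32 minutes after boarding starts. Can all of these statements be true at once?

No

The layover starts at 9:55 PM − 250 min = 5:45 PM.
Boarding starts at 5:45 PM − 227 min = 1:58 PM.
The layover ends at 1:58 PM + 392 min = 8:30 PM.
But the layover is also said to end at 8:40 PM — a 10-minute conflict.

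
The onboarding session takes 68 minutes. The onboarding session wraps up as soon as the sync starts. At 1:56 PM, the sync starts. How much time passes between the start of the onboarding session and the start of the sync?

1 hour 8 minutes

The onboarding session ends at 1:56 PM.
The onboarding session starts at 1:56 PM − 68 min = 12:48 PM.
From 12:48 PM to 1:56 PM is 1 hour 8 minutes.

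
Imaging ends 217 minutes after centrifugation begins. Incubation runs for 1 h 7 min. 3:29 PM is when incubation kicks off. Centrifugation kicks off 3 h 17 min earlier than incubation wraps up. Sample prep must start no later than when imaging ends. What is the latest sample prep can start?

Incubation ends at 3:29 PM + 67 min = 4:36 PM.
Centrifugation starts at 4:36 PM − 197 min = 1:19 PM.
Imaging ends at 1:19 PM + 217 min = 4:56 PM.
Sample prep is bounded by imaging, so the latest it can start is 4:56 PM.

4:56 PM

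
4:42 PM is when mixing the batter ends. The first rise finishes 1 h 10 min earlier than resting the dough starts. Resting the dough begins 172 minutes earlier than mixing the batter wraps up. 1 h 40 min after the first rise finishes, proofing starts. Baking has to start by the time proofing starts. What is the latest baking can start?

2:20 PM

Resting the dough starts at 4:42 PM − 172 min = 1:50 PM.
The first rise ends at 1:50 PM − 70 min = 12:40 PM.
Proofing starts at 12:40 PM + 100 min = 2:20 PM.
Baking is bounded by proofing, so the latest it can start is 2:20 PM.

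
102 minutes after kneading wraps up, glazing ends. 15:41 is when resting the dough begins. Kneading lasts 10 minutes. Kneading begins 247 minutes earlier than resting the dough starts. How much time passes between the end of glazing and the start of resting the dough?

Kneading starts at 15:41 − 247 min = 11:34.
Kneading ends at 11:34 + 10 min = 11:44.
Glazing ends at 11:44 + 102 min = 13:26.
From 13:26 to 15:41 is 2 h 15 min.

2 h 15 min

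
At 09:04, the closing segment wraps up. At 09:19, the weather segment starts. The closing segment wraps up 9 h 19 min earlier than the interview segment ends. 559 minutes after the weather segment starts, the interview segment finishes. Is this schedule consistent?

No

The interview segment ends at 09:19 + 559 min = 18:38.
The closing segment ends at 18:38 − 559 min = 09:19.
But the closing segment is also said to end at 09:04 — a 15-minute conflict.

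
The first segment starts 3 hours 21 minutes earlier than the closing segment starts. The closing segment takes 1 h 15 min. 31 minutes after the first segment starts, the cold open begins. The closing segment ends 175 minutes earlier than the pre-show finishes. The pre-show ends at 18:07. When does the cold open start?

11:07

The closing segment ends at 18:07 − 175 min = 15:12.
The closing segment starts at 15:12 − 75 min = 13:57.
The first segment starts at 13:57 − 201 min = 10:36.
The cold open starts at 10:36 + 31 min = 11:07.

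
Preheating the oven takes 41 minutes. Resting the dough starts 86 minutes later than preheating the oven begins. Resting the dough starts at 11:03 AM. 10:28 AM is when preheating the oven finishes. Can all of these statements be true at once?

Preheating the oven starts at 10:28 AM − 41 min = 9:47 AM.
Resting the dough starts at 9:47 AM + 86 min = 11:13 AM.
But resting the dough is also said to start at 11:03 AM — a 10-minute conflict.

No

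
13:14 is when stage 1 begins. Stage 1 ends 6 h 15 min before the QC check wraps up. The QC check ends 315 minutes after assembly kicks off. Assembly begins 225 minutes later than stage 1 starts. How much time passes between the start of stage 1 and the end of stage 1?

165 minutes

Assembly starts at 13:14 + 225 min = 16:59.
The QC check ends at 16:59 + 315 min = 22:14.
Stage 1 ends at 22:14 − 375 min = 15:59.
From 13:14 to 15:59 is 165 minutes.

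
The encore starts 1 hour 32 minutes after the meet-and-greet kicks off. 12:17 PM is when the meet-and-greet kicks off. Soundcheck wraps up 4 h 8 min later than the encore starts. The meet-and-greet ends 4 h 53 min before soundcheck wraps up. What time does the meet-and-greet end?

1:04 PM

The encore starts at 12:17 PM + 92 min = 1:49 PM.
Soundcheck ends at 1:49 PM + 248 min = 5:57 PM.
The meet-and-greet ends at 5:57 PM − 293 min = 1:04 PM.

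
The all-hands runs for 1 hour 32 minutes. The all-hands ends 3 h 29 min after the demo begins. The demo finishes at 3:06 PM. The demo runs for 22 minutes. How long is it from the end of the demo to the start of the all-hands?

1 hour 35 minutes

The demo starts at 3:06 PM − 22 min = 2:44 PM.
The all-hands ends at 2:44 PM + 209 min = 6:13 PM.
The all-hands starts at 6:13 PM − 92 min = 4:41 PM.
From 3:06 PM to 4:41 PM is 1 hour 35 minutes.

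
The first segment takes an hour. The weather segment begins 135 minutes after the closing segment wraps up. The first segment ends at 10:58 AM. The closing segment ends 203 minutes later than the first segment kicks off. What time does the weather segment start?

The first segment starts at 10:58 AM − 60 min = 9:58 AM.
The closing segment ends at 9:58 AM + 203 min = 1:21 PM.
The weather segment starts at 1:21 PM + 135 min = 3:36 PM.

3:36 PM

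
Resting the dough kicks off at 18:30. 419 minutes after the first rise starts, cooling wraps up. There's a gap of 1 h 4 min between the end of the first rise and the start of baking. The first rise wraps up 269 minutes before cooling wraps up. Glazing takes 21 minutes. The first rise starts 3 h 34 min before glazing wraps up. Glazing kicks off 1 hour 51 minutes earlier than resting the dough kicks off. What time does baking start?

Glazing starts at 18:30 − 111 min = 16:39.
Glazing ends at 16:39 + 21 min = 17:00.
The first rise starts at 17:00 − 214 min = 13:26.
Cooling ends at 13:26 + 419 min = 20:25.
The first rise ends at 20:25 − 269 min = 15:56.
Baking starts at 15:56 + 64 min = 17:00.

17:00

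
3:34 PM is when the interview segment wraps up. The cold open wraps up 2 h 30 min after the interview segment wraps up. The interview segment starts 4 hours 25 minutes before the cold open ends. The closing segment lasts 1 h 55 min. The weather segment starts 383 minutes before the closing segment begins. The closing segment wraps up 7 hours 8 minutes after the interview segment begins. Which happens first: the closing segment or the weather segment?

the weather segment

The cold open ends at 3:34 PM + 150 min = 6:04 PM.
The interview segment starts at 6:04 PM − 265 min = 1:39 PM.
The closing segment ends at 1:39 PM + 428 min = 8:47 PM.
The closing segment starts at 8:47 PM − 115 min = 6:52 PM.
The weather segment starts at 6:52 PM − 383 min = 12:29 PM.
The closing segment starts at 6:52 PM and the weather segment starts at 12:29 PM, so the weather segment is first.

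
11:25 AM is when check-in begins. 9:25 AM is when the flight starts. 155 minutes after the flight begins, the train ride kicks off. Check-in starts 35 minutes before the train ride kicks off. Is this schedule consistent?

Yes

The train ride starts at 9:25 AM + 155 min = 12:00 PM.
Check-in starts at 12:00 PM − 35 min = 11:25 AM.
That matches the stated 11:25 AM, so the schedule is consistent.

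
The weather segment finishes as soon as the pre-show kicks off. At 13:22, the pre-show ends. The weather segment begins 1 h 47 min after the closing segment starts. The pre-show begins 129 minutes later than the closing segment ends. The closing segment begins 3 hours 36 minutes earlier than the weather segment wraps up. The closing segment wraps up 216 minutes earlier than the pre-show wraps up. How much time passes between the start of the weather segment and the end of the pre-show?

The closing segment ends at 13:22 − 216 min = 09:46.
The pre-show starts at 09:46 + 129 min = 11:55.
So the weather segment ends at 11:55.
The closing segment starts at 11:55 − 216 min = 08:19.
The weather segment starts at 08:19 + 107 min = 10:06.
From 10:06 to 13:22 is 3 h 16 min.

3 h 16 min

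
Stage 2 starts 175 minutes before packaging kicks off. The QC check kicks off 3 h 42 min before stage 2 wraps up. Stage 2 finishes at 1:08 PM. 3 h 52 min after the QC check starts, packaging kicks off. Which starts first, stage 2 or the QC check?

the QC check

The QC check starts at 1:08 PM − 222 min = 9:26 AM.
Packaging starts at 9:26 AM + 232 min = 1:18 PM.
Stage 2 starts at 1:18 PM − 175 min = 10:23 AM.
Stage 2 starts at 10:23 AM and the QC check starts at 9:26 AM, so the QC check is first.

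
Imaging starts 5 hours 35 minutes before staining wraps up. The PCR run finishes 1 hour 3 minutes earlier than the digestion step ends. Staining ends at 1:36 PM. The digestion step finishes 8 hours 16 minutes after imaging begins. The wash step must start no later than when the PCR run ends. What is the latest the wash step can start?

Imaging starts at 1:36 PM − 335 min = 8:01 AM.
The digestion step ends at 8:01 AM + 496 min = 4:17 PM.
The PCR run ends at 4:17 PM − 63 min = 3:14 PM.
The wash step is bounded by the PCR run, so the latest it can start is 3:14 PM.

3:14 PM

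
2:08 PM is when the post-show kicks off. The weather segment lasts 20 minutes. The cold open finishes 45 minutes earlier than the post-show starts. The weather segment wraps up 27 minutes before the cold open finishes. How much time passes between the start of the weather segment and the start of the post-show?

The cold open ends at 2:08 PM − 45 min = 1:23 PM.
The weather segment ends at 1:23 PM − 27 min = 12:56 PM.
The weather segment starts at 12:56 PM − 20 min = 12:36 PM.
From 12:36 PM to 2:08 PM is 92 minutes.

92 minutes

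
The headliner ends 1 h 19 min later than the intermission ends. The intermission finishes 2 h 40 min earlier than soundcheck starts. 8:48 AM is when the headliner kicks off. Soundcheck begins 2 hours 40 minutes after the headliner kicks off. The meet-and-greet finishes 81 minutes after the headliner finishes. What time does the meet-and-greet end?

Soundcheck starts at 8:48 AM + 160 min = 11:28 AM.
The intermission ends at 11:28 AM − 160 min = 8:48 AM.
The headliner ends at 8:48 AM + 79 min = 10:07 AM.
The meet-and-greet ends at 10:07 AM + 81 min = 11:28 AM.

11:28 AM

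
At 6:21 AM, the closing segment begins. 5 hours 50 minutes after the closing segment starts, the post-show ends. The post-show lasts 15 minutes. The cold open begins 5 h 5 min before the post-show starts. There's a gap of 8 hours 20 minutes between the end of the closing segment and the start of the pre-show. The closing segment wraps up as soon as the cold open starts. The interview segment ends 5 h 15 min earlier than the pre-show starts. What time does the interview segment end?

9:56 AM

The post-show ends at 6:21 AM + 350 min = 12:11 PM.
The post-show starts at 12:11 PM − 15 min = 11:56 AM.
The cold open starts at 11:56 AM − 305 min = 6:51 AM.
So the closing segment ends at 6:51 AM.
The pre-show starts at 6:51 AM + 500 min = 3:11 PM.
The interview segment ends at 3:11 PM − 315 min = 9:56 AM.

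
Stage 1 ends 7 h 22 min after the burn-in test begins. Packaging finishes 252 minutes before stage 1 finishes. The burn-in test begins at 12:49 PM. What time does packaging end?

Stage 1 ends at 12:49 PM + 442 min = 8:11 PM.
Packaging ends at 8:11 PM − 252 min = 3:59 PM.

3:59 PM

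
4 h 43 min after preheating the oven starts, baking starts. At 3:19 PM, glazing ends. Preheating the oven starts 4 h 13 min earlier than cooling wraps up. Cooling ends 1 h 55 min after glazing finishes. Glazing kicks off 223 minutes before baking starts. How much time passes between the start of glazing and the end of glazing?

78 minutes

Cooling ends at 3:19 PM + 115 min = 5:14 PM.
Preheating the oven starts at 5:14 PM − 253 min = 1:01 PM.
Baking starts at 1:01 PM + 283 min = 5:44 PM.
Glazing starts at 5:44 PM − 223 min = 2:01 PM.
From 2:01 PM to 3:19 PM is 78 minutes.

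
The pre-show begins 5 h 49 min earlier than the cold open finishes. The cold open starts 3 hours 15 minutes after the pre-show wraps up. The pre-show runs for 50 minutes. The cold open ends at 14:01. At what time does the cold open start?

The pre-show starts at 14:01 − 349 min = 08:12.
The pre-show ends at 08:12 + 50 min = 09:02.
The cold open starts at 09:02 + 195 min = 12:17.

12:17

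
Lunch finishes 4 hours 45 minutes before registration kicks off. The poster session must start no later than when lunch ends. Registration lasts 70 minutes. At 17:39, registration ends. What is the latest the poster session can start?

11:44

Registration starts at 17:39 − 70 min = 16:29.
Lunch ends at 16:29 − 285 min = 11:44.
The poster session is bounded by lunch, so the latest it can start is 11:44.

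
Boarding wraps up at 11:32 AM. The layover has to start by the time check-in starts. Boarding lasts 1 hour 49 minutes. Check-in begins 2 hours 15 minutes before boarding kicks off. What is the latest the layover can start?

Boarding starts at 11:32 AM − 109 min = 9:43 AM.
Check-in starts at 9:43 AM − 135 min = 7:28 AM.
The layover is bounded by check-in, so the latest it can start is 7:28 AM.

7:28 AM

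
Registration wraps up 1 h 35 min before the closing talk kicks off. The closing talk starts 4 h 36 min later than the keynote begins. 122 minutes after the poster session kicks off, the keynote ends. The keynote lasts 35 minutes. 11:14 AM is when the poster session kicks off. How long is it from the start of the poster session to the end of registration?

The keynote ends at 11:14 AM + 122 min = 1:16 PM.
The keynote starts at 1:16 PM − 35 min = 12:41 PM.
The closing talk starts at 12:41 PM + 276 min = 5:17 PM.
Registration ends at 5:17 PM − 95 min = 3:42 PM.
From 11:14 AM to 3:42 PM is 4 hours 28 minutes.

4 hours 28 minutes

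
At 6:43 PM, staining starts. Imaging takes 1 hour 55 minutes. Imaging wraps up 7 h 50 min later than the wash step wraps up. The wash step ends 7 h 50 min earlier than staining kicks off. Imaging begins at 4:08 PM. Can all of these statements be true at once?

The wash step ends at 6:43 PM − 470 min = 10:53 AM.
Imaging ends at 10:53 AM + 470 min = 6:43 PM.
Imaging starts at 6:43 PM − 115 min = 4:48 PM.
But imaging is also said to start at 4:08 PM — a 40-minute conflict.

No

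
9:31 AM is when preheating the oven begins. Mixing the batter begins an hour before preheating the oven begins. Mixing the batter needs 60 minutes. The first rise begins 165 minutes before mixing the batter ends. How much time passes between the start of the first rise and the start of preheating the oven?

Mixing the batter starts at 9:31 AM − 60 min = 8:31 AM.
Mixing the batter ends at 8:31 AM + 60 min = 9:31 AM.
The first rise starts at 9:31 AM − 165 min = 6:46 AM.
From 6:46 AM to 9:31 AM is 2 h 45 min.

2 h 45 min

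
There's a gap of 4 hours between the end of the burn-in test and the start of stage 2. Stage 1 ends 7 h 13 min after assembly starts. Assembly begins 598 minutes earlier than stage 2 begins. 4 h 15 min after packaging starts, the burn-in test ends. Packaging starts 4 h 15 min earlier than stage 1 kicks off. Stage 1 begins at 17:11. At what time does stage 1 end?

Packaging starts at 17:11 − 255 min = 12:56.
The burn-in test ends at 12:56 + 255 min = 17:11.
Stage 2 starts at 17:11 + 240 min = 21:11.
Assembly starts at 21:11 − 598 min = 11:13.
Stage 1 ends at 11:13 + 433 min = 18:26.

18:26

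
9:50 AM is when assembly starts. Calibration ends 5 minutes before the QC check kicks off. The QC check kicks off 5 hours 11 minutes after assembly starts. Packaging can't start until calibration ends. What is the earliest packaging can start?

2:56 PM

The QC check starts at 9:50 AM + 311 min = 3:01 PM.
Calibration ends at 3:01 PM − 5 min = 2:56 PM.
Packaging is bounded by calibration, so the earliest it can start is 2:56 PM.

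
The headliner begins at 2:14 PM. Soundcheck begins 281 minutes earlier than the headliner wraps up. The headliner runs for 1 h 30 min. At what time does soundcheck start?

The headliner ends at 2:14 PM + 90 min = 3:44 PM.
Soundcheck starts at 3:44 PM − 281 min = 11:03 AM.

11:03 AM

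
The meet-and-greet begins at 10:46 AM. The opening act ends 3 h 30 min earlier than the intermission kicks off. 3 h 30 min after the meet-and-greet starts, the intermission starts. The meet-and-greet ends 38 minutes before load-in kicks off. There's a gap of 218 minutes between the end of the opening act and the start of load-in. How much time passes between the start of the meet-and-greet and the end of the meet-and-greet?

The intermission starts at 10:46 AM + 210 min = 2:16 PM.
The opening act ends at 2:16 PM − 210 min = 10:46 AM.
Load-in starts at 10:46 AM + 218 min = 2:24 PM.
The meet-and-greet ends at 2:24 PM − 38 min = 1:46 PM.
From 10:46 AM to 1:46 PM is 3 hours.

3 hours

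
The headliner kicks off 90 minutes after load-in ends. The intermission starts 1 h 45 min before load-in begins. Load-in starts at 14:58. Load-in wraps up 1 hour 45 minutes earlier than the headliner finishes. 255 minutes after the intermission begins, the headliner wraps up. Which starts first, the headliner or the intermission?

the intermission

The intermission starts at 14:58 − 105 min = 13:13.
The headliner ends at 13:13 + 255 min = 17:28.
Load-in ends at 17:28 − 105 min = 15:43.
The headliner starts at 15:43 + 90 min = 17:13.
The headliner starts at 17:13 and the intermission starts at 13:13, so the intermission is first.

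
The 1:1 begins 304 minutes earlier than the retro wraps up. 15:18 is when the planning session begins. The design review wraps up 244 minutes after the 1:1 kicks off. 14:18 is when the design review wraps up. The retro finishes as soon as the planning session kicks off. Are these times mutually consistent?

The retro ends at 15:18.
The 1:1 starts at 15:18 − 304 min = 10:14.
The design review ends at 10:14 + 244 min = 14:18.
That matches the stated 14:18, so the schedule is consistent.

Yes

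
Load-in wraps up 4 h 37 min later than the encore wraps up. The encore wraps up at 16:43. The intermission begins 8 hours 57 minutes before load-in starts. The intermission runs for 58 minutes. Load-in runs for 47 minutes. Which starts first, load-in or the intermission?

the intermission

Load-in ends at 16:43 + 277 min = 21:20.
Load-in starts at 21:20 − 47 min = 20:33.
The intermission starts at 20:33 − 537 min = 11:36.
Load-in starts at 20:33 and the intermission starts at 11:36, so the intermission is first.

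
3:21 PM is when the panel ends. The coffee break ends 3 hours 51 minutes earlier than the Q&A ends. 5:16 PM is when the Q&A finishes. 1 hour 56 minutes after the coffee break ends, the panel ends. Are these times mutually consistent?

The coffee break ends at 5:16 PM − 231 min = 1:25 PM.
The panel ends at 1:25 PM + 116 min = 3:21 PM.
That matches the stated 3:21 PM, so the schedule is consistent.

Yes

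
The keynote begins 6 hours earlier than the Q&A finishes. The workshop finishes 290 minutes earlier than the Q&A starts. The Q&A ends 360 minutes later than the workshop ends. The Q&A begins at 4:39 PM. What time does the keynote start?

11:49 AM

The workshop ends at 4:39 PM − 290 min = 11:49 AM.
The Q&A ends at 11:49 AM + 360 min = 5:49 PM.
The keynote starts at 5:49 PM − 360 min = 11:49 AM.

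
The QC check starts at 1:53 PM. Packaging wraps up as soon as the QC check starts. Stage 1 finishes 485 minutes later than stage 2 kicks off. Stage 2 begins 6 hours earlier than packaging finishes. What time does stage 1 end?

Packaging ends at 1:53 PM.
Stage 2 starts at 1:53 PM − 360 min = 7:53 AM.
Stage 1 ends at 7:53 AM + 485 min = 3:58 PM.

3:58 PM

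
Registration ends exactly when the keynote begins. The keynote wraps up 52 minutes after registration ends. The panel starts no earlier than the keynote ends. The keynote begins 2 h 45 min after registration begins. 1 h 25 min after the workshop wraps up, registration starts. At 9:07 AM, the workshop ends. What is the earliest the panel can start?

2:09 PM

Registration starts at 9:07 AM + 85 min = 10:32 AM.
The keynote starts at 10:32 AM + 165 min = 1:17 PM.
So registration ends at 1:17 PM.
The keynote ends at 1:17 PM + 52 min = 2:09 PM.
The panel is bounded by the keynote, so the earliest it can start is 2:09 PM.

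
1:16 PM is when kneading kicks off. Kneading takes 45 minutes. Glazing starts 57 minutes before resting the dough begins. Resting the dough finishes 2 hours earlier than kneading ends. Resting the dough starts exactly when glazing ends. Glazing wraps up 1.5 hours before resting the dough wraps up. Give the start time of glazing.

9:34 AM

Kneading ends at 1:16 PM + 45 min = 2:01 PM.
Resting the dough ends at 2:01 PM − 120 min = 12:01 PM.
Glazing ends at 12:01 PM − 90 min = 10:31 AM.
So resting the dough starts at 10:31 AM.
Glazing starts at 10:31 AM − 57 min = 9:34 AM.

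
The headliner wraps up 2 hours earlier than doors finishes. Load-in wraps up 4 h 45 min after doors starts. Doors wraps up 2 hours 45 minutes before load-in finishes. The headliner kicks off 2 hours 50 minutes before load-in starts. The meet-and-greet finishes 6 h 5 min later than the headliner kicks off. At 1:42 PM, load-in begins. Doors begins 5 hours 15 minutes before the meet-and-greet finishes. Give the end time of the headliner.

11:42 AM

The headliner starts at 1:42 PM − 170 min = 10:52 AM.
The meet-and-greet ends at 10:52 AM + 365 min = 4:57 PM.
Doors starts at 4:57 PM − 315 min = 11:42 AM.
Load-in ends at 11:42 AM + 285 min = 4:27 PM.
Doors ends at 4:27 PM − 165 min = 1:42 PM.
The headliner ends at 1:42 PM − 120 min = 11:42 AM.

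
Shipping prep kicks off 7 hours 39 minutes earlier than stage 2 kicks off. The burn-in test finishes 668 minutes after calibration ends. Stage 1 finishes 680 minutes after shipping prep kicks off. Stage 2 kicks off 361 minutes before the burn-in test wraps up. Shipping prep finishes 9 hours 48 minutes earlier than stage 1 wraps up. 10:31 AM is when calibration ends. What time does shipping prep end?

9:31 AM

The burn-in test ends at 10:31 AM + 668 min = 9:39 PM.
Stage 2 starts at 9:39 PM − 361 min = 3:38 PM.
Shipping prep starts at 3:38 PM − 459 min = 7:59 AM.
Stage 1 ends at 7:59 AM + 680 min = 7:19 PM.
Shipping prep ends at 7:19 PM − 588 min = 9:31 AM.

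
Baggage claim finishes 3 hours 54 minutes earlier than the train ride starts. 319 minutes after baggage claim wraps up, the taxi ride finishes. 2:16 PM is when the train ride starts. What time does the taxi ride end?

3:41 PM

Baggage claim ends at 2:16 PM − 234 min = 10:22 AM.
The taxi ride ends at 10:22 AM + 319 min = 3:41 PM.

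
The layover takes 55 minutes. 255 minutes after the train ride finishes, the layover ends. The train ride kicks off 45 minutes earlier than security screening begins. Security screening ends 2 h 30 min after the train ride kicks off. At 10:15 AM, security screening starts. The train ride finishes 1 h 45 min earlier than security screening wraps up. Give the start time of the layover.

The train ride starts at 10:15 AM − 45 min = 9:30 AM.
Security screening ends at 9:30 AM + 150 min = 12:00 PM.
The train ride ends at 12:00 PM − 105 min = 10:15 AM.
The layover ends at 10:15 AM + 255 min = 2:30 PM.
The layover starts at 2:30 PM − 55 min = 1:35 PM.

1:35 PM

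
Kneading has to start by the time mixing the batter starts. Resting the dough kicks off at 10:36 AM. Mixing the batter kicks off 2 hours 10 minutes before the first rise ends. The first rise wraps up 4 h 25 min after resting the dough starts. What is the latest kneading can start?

12:51 PM

The first rise ends at 10:36 AM + 265 min = 3:01 PM.
Mixing the batter starts at 3:01 PM − 130 min = 12:51 PM.
Kneading is bounded by mixing the batter, so the latest it can start is 12:51 PM.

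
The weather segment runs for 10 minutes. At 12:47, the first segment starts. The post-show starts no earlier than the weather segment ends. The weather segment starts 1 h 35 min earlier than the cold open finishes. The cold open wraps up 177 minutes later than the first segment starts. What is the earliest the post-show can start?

14:19

The cold open ends at 12:47 + 177 min = 15:44.
The weather segment starts at 15:44 − 95 min = 14:09.
The weather segment ends at 14:09 + 10 min = 14:19.
The post-show is bounded by the weather segment, so the earliest it can start is 14:19.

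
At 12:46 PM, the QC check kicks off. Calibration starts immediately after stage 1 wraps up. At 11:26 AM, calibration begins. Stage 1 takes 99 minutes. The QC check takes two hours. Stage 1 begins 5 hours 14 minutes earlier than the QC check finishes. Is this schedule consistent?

No

The QC check ends at 12:46 PM + 120 min = 2:46 PM.
Stage 1 starts at 2:46 PM − 314 min = 9:32 AM.
Stage 1 ends at 9:32 AM + 99 min = 11:11 AM.
So calibration starts at 11:11 AM.
But calibration is also said to start at 11:26 AM — a 15-minute conflict.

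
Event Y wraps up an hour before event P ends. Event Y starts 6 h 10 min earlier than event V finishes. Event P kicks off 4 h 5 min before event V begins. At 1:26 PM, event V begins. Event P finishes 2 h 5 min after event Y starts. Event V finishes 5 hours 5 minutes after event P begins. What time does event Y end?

9:21 AM

Event P starts at 1:26 PM − 245 min = 9:21 AM.
Event V ends at 9:21 AM + 305 min = 2:26 PM.
Event Y starts at 2:26 PM − 370 min = 8:16 AM.
Event P ends at 8:16 AM + 125 min = 10:21 AM.
Event Y ends at 10:21 AM − 60 min = 9:21 AM.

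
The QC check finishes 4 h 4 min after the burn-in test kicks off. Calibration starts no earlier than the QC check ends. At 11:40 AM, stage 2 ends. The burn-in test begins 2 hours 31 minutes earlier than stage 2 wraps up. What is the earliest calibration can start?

1:13 PM

The burn-in test starts at 11:40 AM − 151 min = 9:09 AM.
The QC check ends at 9:09 AM + 244 min = 1:13 PM.
Calibration is bounded by the QC check, so the earliest it can start is 1:13 PM.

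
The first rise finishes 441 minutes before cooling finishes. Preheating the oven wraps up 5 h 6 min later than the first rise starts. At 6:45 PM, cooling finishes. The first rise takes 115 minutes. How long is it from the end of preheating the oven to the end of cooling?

The first rise ends at 6:45 PM − 441 min = 11:24 AM.
The first rise starts at 11:24 AM − 115 min = 9:29 AM.
Preheating the oven ends at 9:29 AM + 306 min = 2:35 PM.
From 2:35 PM to 6:45 PM is 250 minutes.

250 minutes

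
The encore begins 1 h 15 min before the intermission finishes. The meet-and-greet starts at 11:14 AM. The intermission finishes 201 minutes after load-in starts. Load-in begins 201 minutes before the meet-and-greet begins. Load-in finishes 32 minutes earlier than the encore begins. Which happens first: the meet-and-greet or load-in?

Load-in starts at 11:14 AM − 201 min = 7:53 AM.
The meet-and-greet starts at 11:14 AM and load-in starts at 7:53 AM, so load-in is first.

load-in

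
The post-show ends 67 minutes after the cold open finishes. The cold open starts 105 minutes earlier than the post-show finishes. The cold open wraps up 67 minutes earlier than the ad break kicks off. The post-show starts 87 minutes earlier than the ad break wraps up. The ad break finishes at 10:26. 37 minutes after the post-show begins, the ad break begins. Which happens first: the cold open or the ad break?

The post-show starts at 10:26 − 87 min = 08:59.
The ad break starts at 08:59 + 37 min = 09:36.
The cold open ends at 09:36 − 67 min = 08:29.
The post-show ends at 08:29 + 67 min = 09:36.
The cold open starts at 09:36 − 105 min = 07:51.
The cold open starts at 07:51 and the ad break starts at 09:36, so the cold open is first.

the cold open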